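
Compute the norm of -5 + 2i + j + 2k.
√34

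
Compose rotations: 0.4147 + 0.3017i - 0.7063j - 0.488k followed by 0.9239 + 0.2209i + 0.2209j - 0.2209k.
0.3647 + 0.1065i - 0.5198j - 0.7651k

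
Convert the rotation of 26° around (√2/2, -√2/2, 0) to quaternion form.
0.9744 + 0.1591i - 0.1591j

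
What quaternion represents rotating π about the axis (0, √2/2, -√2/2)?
0.7071j - 0.7071k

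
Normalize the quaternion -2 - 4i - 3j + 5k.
-0.2722 - 0.5443i - 0.4082j + 0.6804k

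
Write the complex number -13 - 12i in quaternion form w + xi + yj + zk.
-13 - 12i + 0j + 0k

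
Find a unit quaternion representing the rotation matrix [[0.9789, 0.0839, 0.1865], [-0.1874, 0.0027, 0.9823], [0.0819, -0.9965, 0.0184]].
0.7071 - 0.6996i + 0.037j - 0.0959k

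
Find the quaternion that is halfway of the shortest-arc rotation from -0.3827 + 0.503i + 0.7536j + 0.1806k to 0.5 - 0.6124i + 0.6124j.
-0.6127 + 0.7742i + 0.098j + 0.1254k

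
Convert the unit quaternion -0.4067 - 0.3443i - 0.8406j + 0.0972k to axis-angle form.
axis = (-0.3769, -0.9201, 0.1064), θ = 228°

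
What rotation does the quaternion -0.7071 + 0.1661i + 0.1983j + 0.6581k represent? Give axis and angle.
axis = (0.2349, 0.2804, 0.9307), θ = 3π/2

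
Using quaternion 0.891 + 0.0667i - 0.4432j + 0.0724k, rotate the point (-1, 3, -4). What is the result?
(1.959, 3.604, -3.028)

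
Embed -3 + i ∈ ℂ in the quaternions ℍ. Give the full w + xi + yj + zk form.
-3 + i + 0j + 0k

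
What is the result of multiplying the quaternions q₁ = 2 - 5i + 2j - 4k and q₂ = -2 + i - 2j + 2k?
13 + 8i - 2j + 20k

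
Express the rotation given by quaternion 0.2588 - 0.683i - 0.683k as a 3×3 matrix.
[[0.067, 0.3535, 0.933], [-0.3535, -0.866, 0.3535], [0.933, -0.3535, 0.067]]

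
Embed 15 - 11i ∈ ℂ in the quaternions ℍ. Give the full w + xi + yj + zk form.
15 - 11i + 0j + 0k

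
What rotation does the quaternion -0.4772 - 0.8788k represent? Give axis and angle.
axis = (0, 0, -1), θ = 237°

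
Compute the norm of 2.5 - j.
2.693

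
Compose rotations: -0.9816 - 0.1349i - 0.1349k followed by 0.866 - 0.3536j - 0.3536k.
-0.8978 - 0.0691i + 0.3948j + 0.1826k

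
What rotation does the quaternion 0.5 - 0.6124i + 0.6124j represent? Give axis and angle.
axis = (-√2/2, √2/2, 0), θ = 2π/3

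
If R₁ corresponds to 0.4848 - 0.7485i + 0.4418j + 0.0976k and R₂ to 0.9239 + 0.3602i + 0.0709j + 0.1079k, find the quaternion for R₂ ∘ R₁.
0.6757 - 0.5577i + 0.3266j + 0.3547k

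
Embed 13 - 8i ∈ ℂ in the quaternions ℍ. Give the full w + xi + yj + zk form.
13 - 8i + 0j + 0k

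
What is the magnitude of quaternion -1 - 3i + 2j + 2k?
√18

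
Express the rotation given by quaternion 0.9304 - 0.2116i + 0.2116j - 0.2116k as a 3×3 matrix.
[[0.8209, 0.3042, 0.4833], [-0.4833, 0.8209, 0.3042], [-0.3042, -0.4833, 0.8209]]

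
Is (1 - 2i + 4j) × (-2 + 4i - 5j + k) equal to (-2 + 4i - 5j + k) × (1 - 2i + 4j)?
No: pq = 26 + 12i - 11j - 5k ≠ 26 + 4i - 15j + 7k = qp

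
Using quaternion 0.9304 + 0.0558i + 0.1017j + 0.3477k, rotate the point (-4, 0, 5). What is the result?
(-1.81, -2.799, 5.467)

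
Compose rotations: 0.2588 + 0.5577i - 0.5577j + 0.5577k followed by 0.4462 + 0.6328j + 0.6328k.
0.1155 + 0.9547i + 0.2678j + 0.0597k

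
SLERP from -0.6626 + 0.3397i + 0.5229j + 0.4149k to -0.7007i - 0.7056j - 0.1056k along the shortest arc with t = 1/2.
-0.3647 + 0.5726i + 0.6761j + 0.2865k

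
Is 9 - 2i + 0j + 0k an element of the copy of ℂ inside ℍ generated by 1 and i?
Yes. The quaternion 9 - 2i has j- and k-coefficients y = z = 0, so it lies in the complex subalgebra spanned by 1 and i.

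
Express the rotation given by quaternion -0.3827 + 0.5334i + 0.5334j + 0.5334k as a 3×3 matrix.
[[-0.1381, 0.9773, 0.1608], [0.1608, -0.1381, 0.9773], [0.9773, 0.1608, -0.1381]]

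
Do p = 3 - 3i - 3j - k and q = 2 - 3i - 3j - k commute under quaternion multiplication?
Yes: pq = qp = -13 - 15i - 15j - 5k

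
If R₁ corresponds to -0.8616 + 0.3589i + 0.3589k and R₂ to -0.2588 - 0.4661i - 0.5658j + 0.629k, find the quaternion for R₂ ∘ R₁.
0.1645 + 0.1056i + 0.8805j - 0.4318k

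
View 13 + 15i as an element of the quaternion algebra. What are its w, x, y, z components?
13 + 15i + 0j + 0k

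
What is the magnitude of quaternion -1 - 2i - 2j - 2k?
√13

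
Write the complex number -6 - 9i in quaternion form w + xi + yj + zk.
-6 - 9i + 0j + 0k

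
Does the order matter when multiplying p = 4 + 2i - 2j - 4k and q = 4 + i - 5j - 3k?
Yes: pq = -8 - 2i - 26j - 36k ≠ -8 + 26i - 30j - 20k = qp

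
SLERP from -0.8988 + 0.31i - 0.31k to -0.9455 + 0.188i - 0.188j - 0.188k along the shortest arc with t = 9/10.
-0.9437 + 0.2009i - 0.1696j - 0.2009k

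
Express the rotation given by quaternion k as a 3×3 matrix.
[[-1, 0, 0], [0, -1, 0], [0, 0, 1]]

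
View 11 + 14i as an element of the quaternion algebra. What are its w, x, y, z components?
11 + 14i + 0j + 0k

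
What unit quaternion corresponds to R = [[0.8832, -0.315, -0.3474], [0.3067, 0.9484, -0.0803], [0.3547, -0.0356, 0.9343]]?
0.9703 + 0.0115i - 0.1809j + 0.1602k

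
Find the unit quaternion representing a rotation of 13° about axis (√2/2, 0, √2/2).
0.9936 + 0.08i + 0.08k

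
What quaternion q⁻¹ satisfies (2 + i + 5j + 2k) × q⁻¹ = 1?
0.0588 - 0.0294i - 0.1471j - 0.0588k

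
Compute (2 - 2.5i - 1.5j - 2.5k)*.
2 + 2.5i + 1.5j + 2.5k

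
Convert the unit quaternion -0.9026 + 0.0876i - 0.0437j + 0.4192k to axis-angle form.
axis = (0.2035, -0.1015, 0.9738), θ = 309°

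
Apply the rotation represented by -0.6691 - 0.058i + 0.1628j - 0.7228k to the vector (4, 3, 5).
(-4.02, 2.074, 5.435)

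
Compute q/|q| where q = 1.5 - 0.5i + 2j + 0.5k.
0.5774 - 0.1925i + 0.7698j + 0.1925k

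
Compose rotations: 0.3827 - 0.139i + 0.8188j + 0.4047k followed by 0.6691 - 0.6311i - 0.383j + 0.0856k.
0.4473 - 0.5596i + 0.6448j - 0.2664k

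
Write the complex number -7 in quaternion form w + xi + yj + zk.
-7 + 0i + 0j + 0k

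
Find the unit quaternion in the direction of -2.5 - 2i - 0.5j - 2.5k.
-0.6108 - 0.4887i - 0.1222j - 0.6108k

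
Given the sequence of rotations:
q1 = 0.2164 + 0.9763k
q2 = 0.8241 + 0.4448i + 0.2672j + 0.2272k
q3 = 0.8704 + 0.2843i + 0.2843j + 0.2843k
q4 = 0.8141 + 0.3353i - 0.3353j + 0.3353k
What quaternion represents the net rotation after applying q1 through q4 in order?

q2 · q1 = -0.0435 + 0.3571i - 0.3764j + 0.8537k
q3 · q2 · q1 = -0.2751 + 0.6482i - 0.4812j + 0.5222k
q4 · q3 · q2 · q1 = -0.7777 + 0.4217i - 0.2573j + 0.3889k
-0.7777 + 0.4217i - 0.2573j + 0.3889k


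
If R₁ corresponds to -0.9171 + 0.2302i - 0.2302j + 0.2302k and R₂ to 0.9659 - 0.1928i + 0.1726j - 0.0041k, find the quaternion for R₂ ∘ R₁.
-0.8008 + 0.438i - 0.3372j + 0.2308k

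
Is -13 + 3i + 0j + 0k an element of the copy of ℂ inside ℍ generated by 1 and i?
Yes. The quaternion -13 + 3i has j- and k-coefficients y = z = 0, so it lies in the complex subalgebra spanned by 1 and i.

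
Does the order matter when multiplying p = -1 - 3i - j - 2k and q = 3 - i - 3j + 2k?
Yes: pq = -5 - 16i + 8j ≠ -5 - 8j - 16k = qp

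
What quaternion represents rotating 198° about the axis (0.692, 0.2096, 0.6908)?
-0.1564 + 0.6835i + 0.207j + 0.6823k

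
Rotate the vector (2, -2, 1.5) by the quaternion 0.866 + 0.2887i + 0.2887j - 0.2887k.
(0.5, -3, -1)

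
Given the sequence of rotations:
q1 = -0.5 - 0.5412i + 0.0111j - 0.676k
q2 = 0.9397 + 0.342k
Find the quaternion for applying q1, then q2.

q2 · q1 = -0.2387 - 0.5124i - 0.1747j - 0.8062k
-0.2387 - 0.5124i - 0.1747j - 0.8062k


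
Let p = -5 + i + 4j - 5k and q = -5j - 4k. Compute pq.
-41i + 29j + 15k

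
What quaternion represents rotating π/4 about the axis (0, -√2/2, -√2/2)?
0.9239 - 0.2706j - 0.2706k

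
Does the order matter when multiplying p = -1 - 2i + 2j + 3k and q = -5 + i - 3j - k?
Yes: pq = 16 + 16i - 6j - 10k ≠ 16 + 2i - 8j - 18k = qp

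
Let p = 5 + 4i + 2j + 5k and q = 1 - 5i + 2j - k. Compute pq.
26 - 33i - 9j + 18k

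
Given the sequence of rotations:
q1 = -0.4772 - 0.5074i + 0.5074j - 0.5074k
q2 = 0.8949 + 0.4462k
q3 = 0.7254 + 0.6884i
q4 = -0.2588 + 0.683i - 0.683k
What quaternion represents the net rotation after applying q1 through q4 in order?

q2 · q1 = -0.2006 - 0.6805i + 0.2277j - 0.667k
q3 · q2 · q1 = 0.3229 - 0.6317i + 0.6243j - 0.3271k
q4 · q3 · q2 · q1 = 0.1245 + 0.8104i + 0.4933j + 0.2905k
0.1245 + 0.8104i + 0.4933j + 0.2905k


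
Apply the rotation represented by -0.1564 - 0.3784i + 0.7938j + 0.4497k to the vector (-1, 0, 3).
(-1.101, 2.528, -1.548)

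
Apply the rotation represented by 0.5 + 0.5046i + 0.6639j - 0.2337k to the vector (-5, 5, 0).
(4.472, -0.274, 5.47)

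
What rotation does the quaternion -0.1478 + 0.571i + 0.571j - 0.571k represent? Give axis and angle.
axis = (√3/3, √3/3, -√3/3), θ = 197°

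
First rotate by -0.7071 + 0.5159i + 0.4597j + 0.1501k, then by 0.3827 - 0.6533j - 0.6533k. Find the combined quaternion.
0.1278 + 0.3997i + 0.3008j + 0.8564k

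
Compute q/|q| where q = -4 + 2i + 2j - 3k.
-0.6963 + 0.3482i + 0.3482j - 0.5222k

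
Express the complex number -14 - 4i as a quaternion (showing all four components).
-14 - 4i + 0j + 0k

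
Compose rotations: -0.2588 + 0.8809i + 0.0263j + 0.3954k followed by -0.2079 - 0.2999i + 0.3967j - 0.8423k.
0.6406 + 0.0735i - 0.7315j - 0.2216k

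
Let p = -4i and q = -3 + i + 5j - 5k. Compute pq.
4 + 12i - 20j - 20k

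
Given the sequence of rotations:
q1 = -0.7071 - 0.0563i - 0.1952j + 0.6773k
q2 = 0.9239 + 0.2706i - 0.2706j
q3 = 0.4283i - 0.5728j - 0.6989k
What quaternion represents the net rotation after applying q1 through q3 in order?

q2 · q1 = -0.6909 - 0.4266i - 0.1723j + 0.5577k
q3 · q2 · q1 = 0.4738 - 0.7358i + 0.455j + 0.1647k
0.4738 - 0.7358i + 0.455j + 0.1647k


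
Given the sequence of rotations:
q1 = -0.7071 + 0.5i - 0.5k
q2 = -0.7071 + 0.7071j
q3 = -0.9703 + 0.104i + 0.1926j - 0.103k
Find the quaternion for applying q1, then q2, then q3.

q2 · q1 = 0.5 - 0.7071i - 0.5j
q3 · q2 · q1 = -0.3153 + 0.6866i + 0.6543j + 0.0327k
-0.3153 + 0.6866i + 0.6543j + 0.0327k


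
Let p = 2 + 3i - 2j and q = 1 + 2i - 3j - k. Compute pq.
-10 + 9i - 5j - 7k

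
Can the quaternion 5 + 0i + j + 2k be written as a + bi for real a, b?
No. The quaternion 5 + j + 2k has j-coefficient y = 1 and k-coefficient z = 2, not both zero, so it does not lie in the complex subalgebra spanned by 1 and i.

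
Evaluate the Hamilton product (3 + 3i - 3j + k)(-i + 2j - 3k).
12 + 4i + 14j - 6k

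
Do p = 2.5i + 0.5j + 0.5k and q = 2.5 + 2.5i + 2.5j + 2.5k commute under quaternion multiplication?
No: pq = -8.75 + 6.25i - 3.75j + 6.25k ≠ -8.75 + 6.25i + 6.25j - 3.75k = qp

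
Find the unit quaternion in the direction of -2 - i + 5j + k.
-0.3592 - 0.1796i + 0.898j + 0.1796k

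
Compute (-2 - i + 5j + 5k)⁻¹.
-0.0364 + 0.0182i - 0.0909j - 0.0909k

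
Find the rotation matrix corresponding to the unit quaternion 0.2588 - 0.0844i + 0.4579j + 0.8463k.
[[-0.8518, -0.5153, 0.0942], [0.3608, -0.4467, 0.8187], [-0.3799, 0.7314, 0.5664]]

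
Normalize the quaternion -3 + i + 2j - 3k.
-0.6255 + 0.2085i + 0.417j - 0.6255k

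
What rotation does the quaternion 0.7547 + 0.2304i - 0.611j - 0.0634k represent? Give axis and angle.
axis = (0.3512, -0.9313, -0.0966), θ = 82°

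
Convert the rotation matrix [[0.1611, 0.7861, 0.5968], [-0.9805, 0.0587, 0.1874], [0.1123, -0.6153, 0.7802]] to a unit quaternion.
0.7071 - 0.2838i + 0.1713j - 0.6246k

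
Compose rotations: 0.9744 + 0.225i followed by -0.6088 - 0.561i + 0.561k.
-0.467 - 0.6836i + 0.1262j + 0.5466k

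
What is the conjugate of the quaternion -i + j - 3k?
i - j + 3k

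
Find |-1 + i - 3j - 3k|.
√20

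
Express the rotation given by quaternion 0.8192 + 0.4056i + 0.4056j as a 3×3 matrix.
[[0.671, 0.329, 0.6645], [0.329, 0.671, -0.6645], [-0.6645, 0.6645, 0.342]]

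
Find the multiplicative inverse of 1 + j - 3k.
0.0909 - 0.0909j + 0.2727k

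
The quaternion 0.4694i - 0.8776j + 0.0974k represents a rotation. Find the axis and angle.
axis = (0.4694, -0.8776, 0.0974), θ = π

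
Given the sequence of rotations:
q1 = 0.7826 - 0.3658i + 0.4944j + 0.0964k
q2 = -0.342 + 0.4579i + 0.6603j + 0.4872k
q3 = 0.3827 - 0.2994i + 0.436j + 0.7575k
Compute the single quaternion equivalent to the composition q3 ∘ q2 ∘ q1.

q2 · q1 = -0.4736 + 0.3062i + 0.1253j + 0.8162k
q3 · q2 · q1 = -0.7625 + 0.5199i + 0.3178j - 0.2174k
-0.7625 + 0.5199i + 0.3178j - 0.2174k


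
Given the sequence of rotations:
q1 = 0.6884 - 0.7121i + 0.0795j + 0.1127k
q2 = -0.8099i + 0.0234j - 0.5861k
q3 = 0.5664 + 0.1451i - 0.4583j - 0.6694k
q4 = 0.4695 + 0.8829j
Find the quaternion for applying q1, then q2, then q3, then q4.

q2 · q1 = -0.5125 - 0.5083i + 0.5247j - 0.4512k
q3 · q2 · q1 = -0.2781 + 0.1958i + 0.9378j - 0.0693k
q4 · q3 · q2 · q1 = -0.9586 + 0.0307i + 0.1948j - 0.2054k
-0.9586 + 0.0307i + 0.1948j - 0.2054k


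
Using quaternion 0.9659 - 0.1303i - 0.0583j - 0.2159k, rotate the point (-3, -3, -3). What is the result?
(-3.828, -2.243, -2.705)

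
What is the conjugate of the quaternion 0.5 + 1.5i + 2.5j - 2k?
0.5 - 1.5i - 2.5j + 2k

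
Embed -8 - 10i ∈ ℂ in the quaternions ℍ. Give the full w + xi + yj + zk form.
-8 - 10i + 0j + 0k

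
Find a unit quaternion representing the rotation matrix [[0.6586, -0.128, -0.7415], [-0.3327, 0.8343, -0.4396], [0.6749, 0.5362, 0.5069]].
0.866 + 0.2817i - 0.4089j - 0.0591k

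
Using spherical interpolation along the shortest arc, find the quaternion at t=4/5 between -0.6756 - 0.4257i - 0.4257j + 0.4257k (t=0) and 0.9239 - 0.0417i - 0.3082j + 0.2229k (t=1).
-0.9803 - 0.0711i + 0.1623j - 0.0876k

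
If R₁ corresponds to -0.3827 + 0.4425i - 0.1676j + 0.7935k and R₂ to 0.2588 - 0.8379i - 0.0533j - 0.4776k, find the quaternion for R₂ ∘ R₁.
0.6418 + 0.3128i + 0.4306j + 0.5522k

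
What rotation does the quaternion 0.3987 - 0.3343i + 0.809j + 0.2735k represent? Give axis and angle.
axis = (-0.3645, 0.8821, 0.2982), θ = 133°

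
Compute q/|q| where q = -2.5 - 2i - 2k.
-0.6623 - 0.5298i - 0.5298k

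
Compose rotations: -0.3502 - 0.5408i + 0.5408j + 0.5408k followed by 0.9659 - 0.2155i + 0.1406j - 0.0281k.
-0.5156 - 0.3557i + 0.6049j + 0.4917k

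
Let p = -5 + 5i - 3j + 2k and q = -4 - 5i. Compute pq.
45 + 5i + 2j - 23k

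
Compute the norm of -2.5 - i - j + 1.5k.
3.24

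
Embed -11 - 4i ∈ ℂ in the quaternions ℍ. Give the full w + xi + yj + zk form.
-11 - 4i + 0j + 0k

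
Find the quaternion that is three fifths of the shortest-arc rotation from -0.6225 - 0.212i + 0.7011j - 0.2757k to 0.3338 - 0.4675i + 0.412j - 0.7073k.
-0.0716 - 0.4339i + 0.6359j - 0.6343k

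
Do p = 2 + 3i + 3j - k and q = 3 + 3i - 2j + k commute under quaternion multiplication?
No: pq = 4 + 16i - j - 16k ≠ 4 + 14i + 11j + 14k = qp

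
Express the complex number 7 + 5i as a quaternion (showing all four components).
7 + 5i + 0j + 0k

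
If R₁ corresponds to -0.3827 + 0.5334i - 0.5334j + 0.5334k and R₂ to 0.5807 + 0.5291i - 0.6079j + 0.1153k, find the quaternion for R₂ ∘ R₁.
-0.8902 - 0.1555i - 0.2978j + 0.3077k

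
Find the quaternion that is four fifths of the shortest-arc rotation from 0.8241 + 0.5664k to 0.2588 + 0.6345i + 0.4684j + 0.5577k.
0.4165 + 0.5419i + 0.4j + 0.6106k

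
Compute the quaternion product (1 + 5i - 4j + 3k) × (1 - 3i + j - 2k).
26 + 7i - 2j - 6k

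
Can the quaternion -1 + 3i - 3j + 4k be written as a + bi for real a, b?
No. The quaternion -1 + 3i - 3j + 4k has j-coefficient y = -3 and k-coefficient z = 4, not both zero, so it does not lie in the complex subalgebra spanned by 1 and i.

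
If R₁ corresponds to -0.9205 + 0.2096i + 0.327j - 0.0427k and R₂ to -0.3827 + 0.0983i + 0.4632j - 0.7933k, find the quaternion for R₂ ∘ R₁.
0.1463 + 0.0689i - 0.7136j + 0.6816k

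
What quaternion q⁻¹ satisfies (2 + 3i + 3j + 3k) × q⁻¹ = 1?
0.0645 - 0.0968i - 0.0968j - 0.0968k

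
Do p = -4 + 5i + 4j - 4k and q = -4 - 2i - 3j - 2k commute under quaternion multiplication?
No: pq = 30 - 32i + 14j + 17k ≠ 30 + 8i - 22j + 31k = qp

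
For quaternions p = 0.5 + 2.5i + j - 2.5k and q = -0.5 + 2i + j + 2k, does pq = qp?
No: pq = -1.25 + 4.25i - 10j + 2.75k ≠ -1.25 - 4.75i + 10j + 1.75k = qp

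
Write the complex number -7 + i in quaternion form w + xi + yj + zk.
-7 + i + 0j + 0k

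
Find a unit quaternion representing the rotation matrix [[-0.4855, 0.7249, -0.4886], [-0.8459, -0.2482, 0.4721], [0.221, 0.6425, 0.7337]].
-0.5 - 0.0852i + 0.3548j + 0.7854k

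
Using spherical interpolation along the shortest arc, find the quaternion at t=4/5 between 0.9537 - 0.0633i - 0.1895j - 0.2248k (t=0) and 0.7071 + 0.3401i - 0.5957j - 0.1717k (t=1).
0.7836 + 0.2654i - 0.529j - 0.1888k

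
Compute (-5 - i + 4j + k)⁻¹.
-0.1163 + 0.0233i - 0.093j - 0.0233k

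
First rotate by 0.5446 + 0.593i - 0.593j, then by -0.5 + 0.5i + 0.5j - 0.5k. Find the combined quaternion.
-0.2723 - 0.3207i + 0.2723j - 0.8653k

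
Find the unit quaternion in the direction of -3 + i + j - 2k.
-0.7746 + 0.2582i + 0.2582j - 0.5164k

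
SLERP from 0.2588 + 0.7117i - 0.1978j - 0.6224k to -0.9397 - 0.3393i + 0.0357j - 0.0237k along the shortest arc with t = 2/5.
0.622 + 0.647i - 0.1521j - 0.414k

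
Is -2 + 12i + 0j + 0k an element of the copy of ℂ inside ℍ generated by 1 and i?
Yes. The quaternion -2 + 12i has j- and k-coefficients y = z = 0, so it lies in the complex subalgebra spanned by 1 and i.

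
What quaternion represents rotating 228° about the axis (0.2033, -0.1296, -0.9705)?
-0.4067 + 0.1857i - 0.1184j - 0.8866k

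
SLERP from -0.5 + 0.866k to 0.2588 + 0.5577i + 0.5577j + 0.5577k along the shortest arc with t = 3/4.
0.0588 + 0.4696i + 0.4696j + 0.7453k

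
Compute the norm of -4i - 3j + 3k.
√34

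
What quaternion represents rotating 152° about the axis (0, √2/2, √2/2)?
0.2419 + 0.6861j + 0.6861k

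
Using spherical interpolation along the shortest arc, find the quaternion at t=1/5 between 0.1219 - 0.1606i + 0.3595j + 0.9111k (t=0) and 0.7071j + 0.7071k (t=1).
0.0988 - 0.1301i + 0.4374j + 0.8843k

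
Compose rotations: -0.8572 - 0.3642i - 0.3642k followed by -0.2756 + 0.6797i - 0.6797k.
0.2362 - 0.4823i + 0.4951j + 0.683k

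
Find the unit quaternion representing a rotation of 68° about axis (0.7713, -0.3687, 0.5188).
0.829 + 0.4313i - 0.2062j + 0.2901k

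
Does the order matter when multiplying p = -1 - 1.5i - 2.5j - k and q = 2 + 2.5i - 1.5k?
Yes: pq = 0.25 - 1.75i - 9.75j + 5.75k ≠ 0.25 - 9.25i - 0.25j - 6.75k = qp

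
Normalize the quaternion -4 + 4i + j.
-0.6963 + 0.6963i + 0.1741j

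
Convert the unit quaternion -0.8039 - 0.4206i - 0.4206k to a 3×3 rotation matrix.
[[0.6462, -0.6762, 0.3538], [0.6762, 0.2924, -0.6762], [0.3538, 0.6762, 0.6462]]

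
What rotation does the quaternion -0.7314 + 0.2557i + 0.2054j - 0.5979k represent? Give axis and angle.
axis = (0.375, 0.3012, -0.8768), θ = 274°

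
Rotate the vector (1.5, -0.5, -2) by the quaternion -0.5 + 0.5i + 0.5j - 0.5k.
(2, 1.5, 0.5)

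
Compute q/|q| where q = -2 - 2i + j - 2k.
-0.5547 - 0.5547i + 0.2774j - 0.5547k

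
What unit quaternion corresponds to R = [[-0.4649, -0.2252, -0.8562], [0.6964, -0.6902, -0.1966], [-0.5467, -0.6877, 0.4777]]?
0.284 - 0.4323i - 0.2725j + 0.8113k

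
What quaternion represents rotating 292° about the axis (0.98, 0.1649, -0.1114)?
-0.829 + 0.548i + 0.0922j - 0.0623k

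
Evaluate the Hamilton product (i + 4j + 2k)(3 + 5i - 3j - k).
9 + 5i + 23j - 17k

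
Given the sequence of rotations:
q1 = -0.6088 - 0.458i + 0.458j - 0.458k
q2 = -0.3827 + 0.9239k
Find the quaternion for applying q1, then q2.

q2 · q1 = 0.6561 - 0.2479i - 0.5984j - 0.3872k
0.6561 - 0.2479i - 0.5984j - 0.3872k


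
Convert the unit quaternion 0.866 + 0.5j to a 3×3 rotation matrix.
[[0.5, 0, 0.866], [0, 1, 0], [-0.866, 0, 0.5]]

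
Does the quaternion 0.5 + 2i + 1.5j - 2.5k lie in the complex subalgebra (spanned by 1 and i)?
No. The quaternion 0.5 + 2i + 1.5j - 2.5k has j-coefficient y = 1.5 and k-coefficient z = -2.5, not both zero, so it does not lie in the complex subalgebra spanned by 1 and i.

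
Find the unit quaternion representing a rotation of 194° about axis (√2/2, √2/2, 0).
-0.1219 + 0.7018i + 0.7018j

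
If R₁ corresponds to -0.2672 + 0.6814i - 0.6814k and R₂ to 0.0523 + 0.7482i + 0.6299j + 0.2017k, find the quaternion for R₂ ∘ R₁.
-0.3864 - 0.5935i + 0.479j - 0.5187k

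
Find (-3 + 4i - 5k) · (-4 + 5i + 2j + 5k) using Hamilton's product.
17 - 21i - 51j + 13k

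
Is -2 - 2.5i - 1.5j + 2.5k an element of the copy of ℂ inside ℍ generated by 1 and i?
No. The quaternion -2 - 2.5i - 1.5j + 2.5k has j-coefficient y = -1.5 and k-coefficient z = 2.5, not both zero, so it does not lie in the complex subalgebra spanned by 1 and i.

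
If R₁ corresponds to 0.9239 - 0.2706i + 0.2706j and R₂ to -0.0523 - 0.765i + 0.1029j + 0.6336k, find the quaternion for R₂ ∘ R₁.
-0.2832 - 0.8641i - 0.0905j + 0.4062k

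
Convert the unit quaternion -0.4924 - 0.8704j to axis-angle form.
axis = (0, -1, 0), θ = 239°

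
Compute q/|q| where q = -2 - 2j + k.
-0.6667 - 0.6667j + 0.3333k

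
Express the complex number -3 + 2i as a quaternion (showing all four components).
-3 + 2i + 0j + 0k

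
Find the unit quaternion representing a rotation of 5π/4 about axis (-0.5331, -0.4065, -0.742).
-0.3827 - 0.4925i - 0.3756j - 0.6855k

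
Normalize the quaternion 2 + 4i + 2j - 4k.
0.3162 + 0.6325i + 0.3162j - 0.6325k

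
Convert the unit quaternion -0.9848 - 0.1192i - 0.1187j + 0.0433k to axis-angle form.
axis = (-0.6862, -0.6833, 0.2493), θ = 340°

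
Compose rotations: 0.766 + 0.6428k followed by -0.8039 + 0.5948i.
-0.6158 + 0.4556i - 0.3823j - 0.5167k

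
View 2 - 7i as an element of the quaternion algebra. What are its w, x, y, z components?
2 - 7i + 0j + 0k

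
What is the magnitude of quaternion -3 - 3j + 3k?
√27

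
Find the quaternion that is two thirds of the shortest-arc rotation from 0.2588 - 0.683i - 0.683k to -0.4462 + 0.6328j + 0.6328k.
0.4277 - 0.2648i - 0.4642j - 0.729k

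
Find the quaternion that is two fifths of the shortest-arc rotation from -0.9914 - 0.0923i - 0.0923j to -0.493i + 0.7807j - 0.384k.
-0.793 + 0.2118i - 0.5261j + 0.2225k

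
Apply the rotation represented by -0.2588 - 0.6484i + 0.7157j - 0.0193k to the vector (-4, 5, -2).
(-3.899, 5.191, 1.689)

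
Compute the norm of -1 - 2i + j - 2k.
√10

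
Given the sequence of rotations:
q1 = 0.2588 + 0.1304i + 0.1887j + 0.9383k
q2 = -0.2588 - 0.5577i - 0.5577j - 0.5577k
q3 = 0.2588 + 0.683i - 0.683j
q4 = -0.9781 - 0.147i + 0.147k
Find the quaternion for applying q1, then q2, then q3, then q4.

q2 · q1 = 0.6343 - 0.5961i + 0.2574j - 0.4197k
q3 · q2 · q1 = 0.7471 + 0.5656i - 0.08j - 0.34k
q4 · q3 · q2 · q1 = -0.5976 - 0.6513i + 0.1114j + 0.4541k
-0.5976 - 0.6513i + 0.1114j + 0.4541k


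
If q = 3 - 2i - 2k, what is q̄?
3 + 2i + 2k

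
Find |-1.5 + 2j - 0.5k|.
2.55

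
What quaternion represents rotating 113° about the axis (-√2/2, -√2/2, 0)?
0.5519 - 0.5896i - 0.5896j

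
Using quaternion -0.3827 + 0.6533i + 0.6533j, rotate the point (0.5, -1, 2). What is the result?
(-1.78, 1.28, -0.664)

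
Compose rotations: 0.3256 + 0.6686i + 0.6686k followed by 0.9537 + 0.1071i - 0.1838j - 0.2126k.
0.3811 + 0.5496i - 0.2736j + 0.6913k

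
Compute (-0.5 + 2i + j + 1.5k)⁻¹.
-0.0667 - 0.2667i - 0.1333j - 0.2k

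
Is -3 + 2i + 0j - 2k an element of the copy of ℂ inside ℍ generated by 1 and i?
No. The quaternion -3 + 2i - 2k has j-coefficient y = 0 and k-coefficient z = -2, not both zero, so it does not lie in the complex subalgebra spanned by 1 and i.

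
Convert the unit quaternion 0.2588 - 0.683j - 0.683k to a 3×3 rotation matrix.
[[-0.866, 0.3535, -0.3535], [-0.3535, 0.067, 0.933], [0.3535, 0.933, 0.067]]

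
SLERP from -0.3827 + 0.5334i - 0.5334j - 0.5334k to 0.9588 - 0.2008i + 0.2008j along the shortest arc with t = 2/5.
-0.6912 + 0.4455i - 0.4455j - 0.3539k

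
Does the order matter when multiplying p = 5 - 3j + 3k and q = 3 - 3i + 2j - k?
Yes: pq = 24 - 18i - 8j - 5k ≠ 24 - 12i + 10j + 13k = qp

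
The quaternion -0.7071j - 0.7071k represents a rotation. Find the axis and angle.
axis = (0, -√2/2, -√2/2), θ = π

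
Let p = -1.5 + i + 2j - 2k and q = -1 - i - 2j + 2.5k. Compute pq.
11.5 + 1.5i + 0.5j - 1.75k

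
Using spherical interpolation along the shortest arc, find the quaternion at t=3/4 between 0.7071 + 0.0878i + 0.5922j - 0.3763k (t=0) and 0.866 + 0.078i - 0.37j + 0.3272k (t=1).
0.9755 + 0.0958i - 0.1218j + 0.1563k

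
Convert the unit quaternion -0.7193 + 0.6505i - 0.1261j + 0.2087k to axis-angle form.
axis = (0.9364, -0.1815, 0.3004), θ = 272°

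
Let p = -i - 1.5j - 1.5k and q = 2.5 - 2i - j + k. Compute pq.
-2 - 5.5i + 0.25j - 5.75k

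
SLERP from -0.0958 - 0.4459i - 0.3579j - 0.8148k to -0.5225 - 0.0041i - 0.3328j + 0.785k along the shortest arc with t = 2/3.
0.3526 - 0.1752i + 0.1059j - 0.9131k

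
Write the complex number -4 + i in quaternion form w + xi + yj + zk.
-4 + i + 0j + 0k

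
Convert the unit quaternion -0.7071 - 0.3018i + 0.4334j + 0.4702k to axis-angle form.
axis = (-0.4268, 0.6129, 0.665), θ = 3π/2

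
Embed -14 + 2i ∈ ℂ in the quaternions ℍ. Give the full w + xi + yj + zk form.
-14 + 2i + 0j + 0k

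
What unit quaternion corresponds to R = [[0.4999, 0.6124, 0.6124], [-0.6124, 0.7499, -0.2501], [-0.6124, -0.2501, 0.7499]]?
0.866 + 0.3536j - 0.3536k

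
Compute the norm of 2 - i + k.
√6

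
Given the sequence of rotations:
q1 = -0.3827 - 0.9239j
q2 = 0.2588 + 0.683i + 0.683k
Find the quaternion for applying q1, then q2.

q2 · q1 = -0.099 + 0.3696i - 0.2391j - 0.8924k
-0.099 + 0.3696i - 0.2391j - 0.8924k


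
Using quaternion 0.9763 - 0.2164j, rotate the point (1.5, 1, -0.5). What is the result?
(1.571, 1, 0.181)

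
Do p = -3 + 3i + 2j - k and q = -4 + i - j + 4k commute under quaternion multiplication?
No: pq = 15 - 8i - 18j - 13k ≠ 15 - 22i + 8j - 3k = qp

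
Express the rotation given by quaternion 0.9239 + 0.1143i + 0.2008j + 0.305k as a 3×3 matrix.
[[0.7333, -0.5177, 0.4408], [0.6095, 0.7878, -0.0887], [-0.3013, 0.3337, 0.8932]]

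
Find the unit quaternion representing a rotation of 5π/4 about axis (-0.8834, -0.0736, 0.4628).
-0.3827 - 0.8162i - 0.068j + 0.4276k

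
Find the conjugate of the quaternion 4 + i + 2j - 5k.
4 - i - 2j + 5k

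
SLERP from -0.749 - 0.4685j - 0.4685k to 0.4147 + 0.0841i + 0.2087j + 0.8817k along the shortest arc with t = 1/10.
-0.7263 - 0.0089i - 0.4489j - 0.5205k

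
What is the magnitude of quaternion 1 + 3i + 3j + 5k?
√44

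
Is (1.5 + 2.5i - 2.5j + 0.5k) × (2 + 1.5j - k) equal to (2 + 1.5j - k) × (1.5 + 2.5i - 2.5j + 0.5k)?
No: pq = 7.25 + 6.75i - 0.25j + 3.25k ≠ 7.25 + 3.25i - 5.25j - 4.25k = qp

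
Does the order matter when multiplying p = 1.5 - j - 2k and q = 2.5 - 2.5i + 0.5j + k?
Yes: pq = 6.25 - 3.75i + 3.25j - 6k ≠ 6.25 - 3.75i - 6.75j - k = qp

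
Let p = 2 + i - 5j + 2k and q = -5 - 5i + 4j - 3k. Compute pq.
21 - 8i + 26j - 37k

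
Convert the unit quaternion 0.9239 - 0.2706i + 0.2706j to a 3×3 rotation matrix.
[[0.8536, -0.1464, 0.5], [-0.1464, 0.8536, 0.5], [-0.5, -0.5, 0.7071]]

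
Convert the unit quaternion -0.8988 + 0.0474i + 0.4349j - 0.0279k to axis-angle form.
axis = (0.1081, 0.9921, -0.0636), θ = 308°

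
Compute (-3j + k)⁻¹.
0.3j - 0.1k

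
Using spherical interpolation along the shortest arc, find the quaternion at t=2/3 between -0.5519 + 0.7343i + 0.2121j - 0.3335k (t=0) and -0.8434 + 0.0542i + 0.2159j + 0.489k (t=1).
-0.8727 + 0.3449i + 0.2527j + 0.2359k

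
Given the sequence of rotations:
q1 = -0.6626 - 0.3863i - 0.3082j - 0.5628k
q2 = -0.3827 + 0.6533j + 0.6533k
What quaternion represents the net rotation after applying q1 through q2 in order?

q2 · q1 = 0.8226 - 0.0185i - 0.5673j + 0.0349k
0.8226 - 0.0185i - 0.5673j + 0.0349k


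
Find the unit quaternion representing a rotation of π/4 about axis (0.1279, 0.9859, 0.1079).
0.9239 + 0.0489i + 0.3773j + 0.0413k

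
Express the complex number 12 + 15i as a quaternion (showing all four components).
12 + 15i + 0j + 0k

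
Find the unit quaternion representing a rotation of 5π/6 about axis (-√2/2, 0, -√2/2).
0.2588 - 0.683i - 0.683k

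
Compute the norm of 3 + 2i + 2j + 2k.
√21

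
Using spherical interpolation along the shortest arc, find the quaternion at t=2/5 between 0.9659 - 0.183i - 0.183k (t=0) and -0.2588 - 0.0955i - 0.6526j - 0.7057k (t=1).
0.8928 - 0.0887i + 0.3633j + 0.2511k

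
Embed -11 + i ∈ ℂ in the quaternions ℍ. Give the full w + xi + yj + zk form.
-11 + i + 0j + 0k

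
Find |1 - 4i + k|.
√18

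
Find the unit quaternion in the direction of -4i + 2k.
-0.8944i + 0.4472k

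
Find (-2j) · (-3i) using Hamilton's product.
-6k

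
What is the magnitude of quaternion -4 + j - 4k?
√33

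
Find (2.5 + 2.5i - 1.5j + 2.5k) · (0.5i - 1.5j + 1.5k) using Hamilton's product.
-7.25 + 2.75i - 6.25j + 0.75k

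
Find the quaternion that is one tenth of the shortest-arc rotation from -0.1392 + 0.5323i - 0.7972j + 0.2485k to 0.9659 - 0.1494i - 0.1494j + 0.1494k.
-0.2822 + 0.5441i - 0.7586j + 0.2209k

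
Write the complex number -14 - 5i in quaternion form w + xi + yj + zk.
-14 - 5i + 0j + 0k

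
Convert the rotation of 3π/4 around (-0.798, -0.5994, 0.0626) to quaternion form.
0.3827 - 0.7373i - 0.5538j + 0.0578k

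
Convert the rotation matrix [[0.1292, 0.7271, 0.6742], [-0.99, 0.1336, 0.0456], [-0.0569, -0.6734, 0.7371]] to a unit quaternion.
0.7071 - 0.2542i + 0.2585j - 0.6071k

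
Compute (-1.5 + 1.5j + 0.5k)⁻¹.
-0.3158 - 0.3158j - 0.1053k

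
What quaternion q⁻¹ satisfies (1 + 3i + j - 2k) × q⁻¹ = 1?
0.0667 - 0.2i - 0.0667j + 0.1333k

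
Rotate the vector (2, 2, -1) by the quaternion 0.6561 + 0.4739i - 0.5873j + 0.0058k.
(0.257, 0.632, 2.921)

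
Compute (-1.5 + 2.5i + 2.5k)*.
-1.5 - 2.5i - 2.5k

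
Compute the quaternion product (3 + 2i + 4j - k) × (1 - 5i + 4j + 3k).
3i + 15j + 36k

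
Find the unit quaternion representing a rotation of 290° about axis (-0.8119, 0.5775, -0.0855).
-0.8192 - 0.4657i + 0.3312j - 0.049k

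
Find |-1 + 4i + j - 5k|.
√43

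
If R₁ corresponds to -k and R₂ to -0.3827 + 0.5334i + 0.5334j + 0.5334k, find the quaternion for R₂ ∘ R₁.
0.5334 - 0.5334i + 0.5334j + 0.3827k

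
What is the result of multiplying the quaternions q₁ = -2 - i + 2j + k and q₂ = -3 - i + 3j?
-1 + 2i - 13j - 4k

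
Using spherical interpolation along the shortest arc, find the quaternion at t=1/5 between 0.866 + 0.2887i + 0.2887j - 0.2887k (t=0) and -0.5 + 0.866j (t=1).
0.928 + 0.263i + 0.0218j - 0.263k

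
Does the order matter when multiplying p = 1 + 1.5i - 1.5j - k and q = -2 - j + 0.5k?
Yes: pq = -3 - 4.75i + 1.25j + k ≠ -3 - 1.25i + 2.75j + 4k = qp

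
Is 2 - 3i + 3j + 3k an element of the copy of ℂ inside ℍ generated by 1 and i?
No. The quaternion 2 - 3i + 3j + 3k has j-coefficient y = 3 and k-coefficient z = 3, not both zero, so it does not lie in the complex subalgebra spanned by 1 and i.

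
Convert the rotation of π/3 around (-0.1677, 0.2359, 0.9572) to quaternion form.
0.866 - 0.0838i + 0.1179j + 0.4786k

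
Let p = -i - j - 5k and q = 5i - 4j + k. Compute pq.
6 - 21i - 24j + 9k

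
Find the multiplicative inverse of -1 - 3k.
-0.1 + 0.3k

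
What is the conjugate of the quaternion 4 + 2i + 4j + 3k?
4 - 2i - 4j - 3k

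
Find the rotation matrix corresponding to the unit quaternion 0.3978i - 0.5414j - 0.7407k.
[[-0.6835, -0.4307, -0.5893], [-0.4307, -0.4138, 0.802], [-0.5893, 0.802, 0.0973]]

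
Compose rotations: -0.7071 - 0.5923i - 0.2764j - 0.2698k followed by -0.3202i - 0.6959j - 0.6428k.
-0.5554 + 0.2365i + 0.7864j + 0.1308k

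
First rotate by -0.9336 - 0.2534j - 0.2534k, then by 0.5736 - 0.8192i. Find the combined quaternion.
-0.5355 + 0.7648i - 0.3529j + 0.0622k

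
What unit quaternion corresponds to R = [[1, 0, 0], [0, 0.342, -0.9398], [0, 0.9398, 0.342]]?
0.8191 + 0.5736i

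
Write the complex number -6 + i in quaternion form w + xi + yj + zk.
-6 + i + 0j + 0k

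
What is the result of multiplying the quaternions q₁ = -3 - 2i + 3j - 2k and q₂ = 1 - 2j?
3 - 6i + 9j + 2k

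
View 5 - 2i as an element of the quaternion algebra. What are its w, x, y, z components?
5 - 2i + 0j + 0k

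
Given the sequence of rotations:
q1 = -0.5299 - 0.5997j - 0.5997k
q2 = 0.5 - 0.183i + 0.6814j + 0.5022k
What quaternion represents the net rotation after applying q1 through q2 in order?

q2 · q1 = 0.4449 - 0.0105i - 0.7707j - 0.4562k
0.4449 - 0.0105i - 0.7707j - 0.4562k


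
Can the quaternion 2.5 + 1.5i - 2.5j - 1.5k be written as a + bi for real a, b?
No. The quaternion 2.5 + 1.5i - 2.5j - 1.5k has j-coefficient y = -2.5 and k-coefficient z = -1.5, not both zero, so it does not lie in the complex subalgebra spanned by 1 and i.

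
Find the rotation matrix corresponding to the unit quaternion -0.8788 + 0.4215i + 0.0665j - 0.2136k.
[[0.8999, -0.3194, -0.2969], [0.4315, 0.5534, 0.7124], [-0.0632, -0.7692, 0.6358]]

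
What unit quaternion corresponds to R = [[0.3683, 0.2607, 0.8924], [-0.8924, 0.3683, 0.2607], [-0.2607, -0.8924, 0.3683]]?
0.7254 - 0.3974i + 0.3974j - 0.3974k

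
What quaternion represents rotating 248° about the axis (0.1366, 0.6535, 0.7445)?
-0.5592 + 0.1132i + 0.5418j + 0.6172k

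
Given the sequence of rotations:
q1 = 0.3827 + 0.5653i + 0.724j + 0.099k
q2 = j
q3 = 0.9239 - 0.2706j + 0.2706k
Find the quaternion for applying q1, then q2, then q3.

q2 · q1 = -0.724 + 0.099i + 0.3827j - 0.5653k
q3 · q2 · q1 = -0.4124 + 0.1409i + 0.5763j - 0.6914k
-0.4124 + 0.1409i + 0.5763j - 0.6914k


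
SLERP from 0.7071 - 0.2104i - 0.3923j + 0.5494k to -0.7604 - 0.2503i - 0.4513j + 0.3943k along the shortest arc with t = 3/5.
0.9883 + 0.0771i + 0.1317j + 0.0007k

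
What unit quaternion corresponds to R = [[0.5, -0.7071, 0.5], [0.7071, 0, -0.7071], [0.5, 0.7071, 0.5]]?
0.7071 + 0.5i + 0.5k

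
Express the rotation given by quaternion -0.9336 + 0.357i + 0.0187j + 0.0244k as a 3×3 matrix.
[[0.9981, 0.0589, -0.0175], [-0.0322, 0.7439, 0.6675], [0.0523, -0.6657, 0.7444]]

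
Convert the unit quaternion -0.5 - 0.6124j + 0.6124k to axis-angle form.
axis = (0, -√2/2, √2/2), θ = 4π/3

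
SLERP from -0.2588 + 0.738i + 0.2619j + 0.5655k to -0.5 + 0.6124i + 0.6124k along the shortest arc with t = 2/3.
-0.4261 + 0.6653i + 0.0892j + 0.6065k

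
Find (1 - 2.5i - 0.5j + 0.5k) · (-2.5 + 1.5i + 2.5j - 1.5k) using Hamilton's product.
3.25 + 7.25i + 0.75j - 8.25k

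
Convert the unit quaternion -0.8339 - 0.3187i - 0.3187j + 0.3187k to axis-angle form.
axis = (-√3/3, -√3/3, √3/3), θ = 293°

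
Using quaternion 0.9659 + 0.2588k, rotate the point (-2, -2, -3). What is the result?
(-0.732, -2.732, -3)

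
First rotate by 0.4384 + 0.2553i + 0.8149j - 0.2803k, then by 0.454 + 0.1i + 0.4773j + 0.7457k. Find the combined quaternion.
-0.0064 - 0.5817i + 0.7976j + 0.1593k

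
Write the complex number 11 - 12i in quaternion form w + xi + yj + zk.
11 - 12i + 0j + 0k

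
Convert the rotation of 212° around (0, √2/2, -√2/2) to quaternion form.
-0.2756 + 0.6797j - 0.6797k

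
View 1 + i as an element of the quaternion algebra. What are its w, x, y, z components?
1 + i + 0j + 0k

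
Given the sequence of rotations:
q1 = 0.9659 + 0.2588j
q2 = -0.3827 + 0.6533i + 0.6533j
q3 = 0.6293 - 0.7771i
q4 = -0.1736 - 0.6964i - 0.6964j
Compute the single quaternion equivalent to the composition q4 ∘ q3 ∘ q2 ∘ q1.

q2 · q1 = -0.5387 + 0.631i + 0.532j + 0.1691k
q3 · q2 · q1 = 0.1513 + 0.8157i + 0.4662j - 0.307k
q4 · q3 · q2 · q1 = 0.8664 - 0.0332i - 0.4001j + 0.2967k
0.8664 - 0.0332i - 0.4001j + 0.2967k


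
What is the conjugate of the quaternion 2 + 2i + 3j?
2 - 2i - 3j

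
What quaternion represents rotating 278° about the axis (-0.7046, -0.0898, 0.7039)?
-0.7547 - 0.4623i - 0.0589j + 0.4618k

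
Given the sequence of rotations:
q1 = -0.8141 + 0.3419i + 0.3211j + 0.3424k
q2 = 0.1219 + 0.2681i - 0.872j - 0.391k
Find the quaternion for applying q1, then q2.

q2 · q1 = 0.223 - 0.3496i + 0.5236j + 0.7443k
0.223 - 0.3496i + 0.5236j + 0.7443k


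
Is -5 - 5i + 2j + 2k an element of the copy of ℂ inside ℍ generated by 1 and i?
No. The quaternion -5 - 5i + 2j + 2k has j-coefficient y = 2 and k-coefficient z = 2, not both zero, so it does not lie in the complex subalgebra spanned by 1 and i.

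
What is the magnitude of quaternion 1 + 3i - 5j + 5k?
√60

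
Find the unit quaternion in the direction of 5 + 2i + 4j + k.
0.7372 + 0.2949i + 0.5898j + 0.1474k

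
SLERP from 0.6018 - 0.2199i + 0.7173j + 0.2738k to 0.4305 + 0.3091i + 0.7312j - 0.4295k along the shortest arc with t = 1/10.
0.6074 - 0.1679i + 0.7492j + 0.2039k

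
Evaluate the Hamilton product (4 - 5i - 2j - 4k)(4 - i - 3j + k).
9 - 38i - 11j + k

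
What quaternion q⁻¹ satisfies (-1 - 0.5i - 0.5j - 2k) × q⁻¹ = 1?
-0.1818 + 0.0909i + 0.0909j + 0.3636k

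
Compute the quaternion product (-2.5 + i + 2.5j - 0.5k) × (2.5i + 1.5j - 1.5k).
-7 - 9.25i - 3.5j - k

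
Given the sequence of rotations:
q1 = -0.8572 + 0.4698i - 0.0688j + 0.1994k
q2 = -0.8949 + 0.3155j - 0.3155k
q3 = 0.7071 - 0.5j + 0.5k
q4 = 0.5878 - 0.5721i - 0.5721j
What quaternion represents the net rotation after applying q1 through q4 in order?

q2 · q1 = 0.8517 - 0.3792i - 0.3571j - 0.0562k
q3 · q2 · q1 = 0.4518 - 0.0615i - 0.868j + 0.1965k
q4 · q3 · q2 · q1 = -0.2662 - 0.407i - 0.6563j + 0.5769k
-0.2662 - 0.407i - 0.6563j + 0.5769k


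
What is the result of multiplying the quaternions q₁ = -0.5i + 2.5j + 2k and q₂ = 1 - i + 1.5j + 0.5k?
-5.25 - 2.25i + 0.75j + 3.75k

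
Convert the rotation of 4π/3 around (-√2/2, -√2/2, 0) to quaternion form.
-0.5 - 0.6124i - 0.6124j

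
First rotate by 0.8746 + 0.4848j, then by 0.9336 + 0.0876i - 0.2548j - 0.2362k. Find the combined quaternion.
0.9401 + 0.1911i + 0.2298j - 0.1641k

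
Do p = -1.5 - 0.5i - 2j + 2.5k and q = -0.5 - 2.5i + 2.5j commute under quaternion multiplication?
No: pq = 4.5 - 2.25i - 9j - 7.5k ≠ 4.5 + 10.25i + 3.5j + 5k = qp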